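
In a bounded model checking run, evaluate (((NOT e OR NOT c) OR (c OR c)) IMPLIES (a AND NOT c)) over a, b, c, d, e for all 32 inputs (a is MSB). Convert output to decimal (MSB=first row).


Formula: (((NOT e OR NOT c) OR (c OR c)) IMPLIES (a AND NOT c)) over a, b, c, d, e (32 rows)
Evaluate each row (bits = a,b,c,d,e, MSB first):
  row 0 [00000]: (((NOT 0 OR NOT 0) OR (0 OR 0)) IMPLIES (0 AND NOT 0)) -> 0
  row 1 [00001]: (((NOT 1 OR NOT 0) OR (0 OR 0)) IMPLIES (0 AND NOT 0)) -> 0
  row 2 [00010]: (((NOT 0 OR NOT 0) OR (0 OR 0)) IMPLIES (0 AND NOT 0)) -> 0
  row 3 [00011]: (((NOT 1 OR NOT 0) OR (0 OR 0)) IMPLIES (0 AND NOT 0)) -> 0
  row 4 [00100]: (((NOT 0 OR NOT 1) OR (1 OR 1)) IMPLIES (0 AND NOT 1)) -> 0
  row 5 [00101]: (((NOT 1 OR NOT 1) OR (1 OR 1)) IMPLIES (0 AND NOT 1)) -> 0
  row 6 [00110]: (((NOT 0 OR NOT 1) OR (1 OR 1)) IMPLIES (0 AND NOT 1)) -> 0
  row 7 [00111]: (((NOT 1 OR NOT 1) OR (1 OR 1)) IMPLIES (0 AND NOT 1)) -> 0
  row 8 [01000]: (((NOT 0 OR NOT 0) OR (0 OR 0)) IMPLIES (0 AND NOT 0)) -> 0
  row 9 [01001]: (((NOT 1 OR NOT 0) OR (0 OR 0)) IMPLIES (0 AND NOT 0)) -> 0
  row 10 [01010]: (((NOT 0 OR NOT 0) OR (0 OR 0)) IMPLIES (0 AND NOT 0)) -> 0
  row 11 [01011]: (((NOT 1 OR NOT 0) OR (0 OR 0)) IMPLIES (0 AND NOT 0)) -> 0
  row 12 [01100]: (((NOT 0 OR NOT 1) OR (1 OR 1)) IMPLIES (0 AND NOT 1)) -> 0
  row 13 [01101]: (((NOT 1 OR NOT 1) OR (1 OR 1)) IMPLIES (0 AND NOT 1)) -> 0
  row 14 [01110]: (((NOT 0 OR NOT 1) OR (1 OR 1)) IMPLIES (0 AND NOT 1)) -> 0
  row 15 [01111]: (((NOT 1 OR NOT 1) OR (1 OR 1)) IMPLIES (0 AND NOT 1)) -> 0
  row 16 [10000]: (((NOT 0 OR NOT 0) OR (0 OR 0)) IMPLIES (1 AND NOT 0)) -> 1
  row 17 [10001]: (((NOT 1 OR NOT 0) OR (0 OR 0)) IMPLIES (1 AND NOT 0)) -> 1
  row 18 [10010]: (((NOT 0 OR NOT 0) OR (0 OR 0)) IMPLIES (1 AND NOT 0)) -> 1
  row 19 [10011]: (((NOT 1 OR NOT 0) OR (0 OR 0)) IMPLIES (1 AND NOT 0)) -> 1
  row 20 [10100]: (((NOT 0 OR NOT 1) OR (1 OR 1)) IMPLIES (1 AND NOT 1)) -> 0
  row 21 [10101]: (((NOT 1 OR NOT 1) OR (1 OR 1)) IMPLIES (1 AND NOT 1)) -> 0
  row 22 [10110]: (((NOT 0 OR NOT 1) OR (1 OR 1)) IMPLIES (1 AND NOT 1)) -> 0
  row 23 [10111]: (((NOT 1 OR NOT 1) OR (1 OR 1)) IMPLIES (1 AND NOT 1)) -> 0
  row 24 [11000]: (((NOT 0 OR NOT 0) OR (0 OR 0)) IMPLIES (1 AND NOT 0)) -> 1
  row 25 [11001]: (((NOT 1 OR NOT 0) OR (0 OR 0)) IMPLIES (1 AND NOT 0)) -> 1
  row 26 [11010]: (((NOT 0 OR NOT 0) OR (0 OR 0)) IMPLIES (1 AND NOT 0)) -> 1
  row 27 [11011]: (((NOT 1 OR NOT 0) OR (0 OR 0)) IMPLIES (1 AND NOT 0)) -> 1
  row 28 [11100]: (((NOT 0 OR NOT 1) OR (1 OR 1)) IMPLIES (1 AND NOT 1)) -> 0
  row 29 [11101]: (((NOT 1 OR NOT 1) OR (1 OR 1)) IMPLIES (1 AND NOT 1)) -> 0
  row 30 [11110]: (((NOT 0 OR NOT 1) OR (1 OR 1)) IMPLIES (1 AND NOT 1)) -> 0
  row 31 [11111]: (((NOT 1 OR NOT 1) OR (1 OR 1)) IMPLIES (1 AND NOT 1)) -> 0
Full result column, 4 rows per line (a,b,c fixed per line; d,e runs 00..11 left to right):
  rows 0-3 [a,b,c=000]: 0000  = hex 0
  rows 4-7 [a,b,c=001]: 0000  = hex 0
  rows 8-11 [a,b,c=010]: 0000  = hex 0
  rows 12-15 [a,b,c=011]: 0000  = hex 0
  rows 16-19 [a,b,c=100]: 1111  = hex F
  rows 20-23 [a,b,c=101]: 0000  = hex 0
  rows 24-27 [a,b,c=110]: 1111  = hex F
  rows 28-31 [a,b,c=111]: 0000  = hex 0
Output column (row 0 .. row 31) = 00000000000000001111000011110000
Output column grouped in 4s = 0000 0000 0000 0000 1111 0000 1111 0000 = 0x0000F0F0
Convert to decimal digit by digit (value = value*16 + digit):
  0 -> 0
  0*16 + 0 = 0
  0*16 + 0 = 0
  0*16 + 0 = 0
  0*16 + 15 (F) = 15
  15*16 + 0 = 240
  240*16 + 15 (F) = 3855
  3855*16 + 0 = 61680
Decimal = 61680

61680


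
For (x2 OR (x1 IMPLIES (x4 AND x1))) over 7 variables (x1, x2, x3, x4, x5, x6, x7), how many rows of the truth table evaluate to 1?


Formula: (x2 OR (x1 IMPLIES (x4 AND x1))) over 7 vars (128 rows)
Evaluate each row (x1, x2, x3, x4, x5, x6, x7 as bits, MSB first):
  row 0 [0000000]: (0 OR (0 IMPLIES (0 AND 0))) -> 1
  row 1 [0000001]: (0 OR (0 IMPLIES (0 AND 0))) -> 1
  row 2 [0000010]: (0 OR (0 IMPLIES (0 AND 0))) -> 1
  row 3 [0000011]: (0 OR (0 IMPLIES (0 AND 0))) -> 1
  row 4 [0000100]: (0 OR (0 IMPLIES (0 AND 0))) -> 1
  (every remaining row is evaluated the same way; all 128 results are listed next)
Full result column, 8 rows per line (x1,x2,x3,x4 fixed per line; x5,x6,x7 runs 000..111 left to right):
  rows 0-7 [x1,x2,x3,x4=0000]: 11111111  (ones: 8)
  rows 8-15 [x1,x2,x3,x4=0001]: 11111111  (ones: 8)
  rows 16-23 [x1,x2,x3,x4=0010]: 11111111  (ones: 8)
  rows 24-31 [x1,x2,x3,x4=0011]: 11111111  (ones: 8)
  rows 32-39 [x1,x2,x3,x4=0100]: 11111111  (ones: 8)
  rows 40-47 [x1,x2,x3,x4=0101]: 11111111  (ones: 8)
  rows 48-55 [x1,x2,x3,x4=0110]: 11111111  (ones: 8)
  rows 56-63 [x1,x2,x3,x4=0111]: 11111111  (ones: 8)
  rows 64-71 [x1,x2,x3,x4=1000]: 00000000  (ones: 0)
  rows 72-79 [x1,x2,x3,x4=1001]: 11111111  (ones: 8)
  rows 80-87 [x1,x2,x3,x4=1010]: 00000000  (ones: 0)
  rows 88-95 [x1,x2,x3,x4=1011]: 11111111  (ones: 8)
  rows 96-103 [x1,x2,x3,x4=1100]: 11111111  (ones: 8)
  rows 104-111 [x1,x2,x3,x4=1101]: 11111111  (ones: 8)
  rows 112-119 [x1,x2,x3,x4=1110]: 11111111  (ones: 8)
  rows 120-127 [x1,x2,x3,x4=1111]: 11111111  (ones: 8)
Count of 1-rows = 8+8+8+8+8+8+8+8+0+8+0+8+8+8+8+8 = 112

112


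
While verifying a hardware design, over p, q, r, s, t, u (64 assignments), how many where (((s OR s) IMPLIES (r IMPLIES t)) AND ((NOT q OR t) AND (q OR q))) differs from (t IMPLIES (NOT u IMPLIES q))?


F1 = (((s OR s) IMPLIES (r IMPLIES t)) AND ((NOT q OR t) AND (q OR q)))
F2 = (t IMPLIES (NOT u IMPLIES q))
Evaluate both on each of 64 rows (bits = p,q,r,s,t,u):
  row 0 [000000]: F1=0 F2=1 (differ) -> 1
  row 1 [000001]: F1=0 F2=1 (differ) -> 1
  row 2 [000010]: F1=0 F2=0 -> 0
  row 3 [000011]: F1=0 F2=1 (differ) -> 1
  row 4 [000100]: F1=0 F2=1 (differ) -> 1
  (every remaining row is evaluated the same way; all 64 results are listed next)
Full result column, 8 rows per line (p,q,r fixed per line; s,t,u runs 000..111 left to right):
  rows 0-7 [p,q,r=000]: 11011101  (ones: 6)
  rows 8-15 [p,q,r=001]: 11011101  (ones: 6)
  rows 16-23 [p,q,r=010]: 11001100  (ones: 4)
  rows 24-31 [p,q,r=011]: 11001100  (ones: 4)
  rows 32-39 [p,q,r=100]: 11011101  (ones: 6)
  rows 40-47 [p,q,r=101]: 11011101  (ones: 6)
  rows 48-55 [p,q,r=110]: 11001100  (ones: 4)
  rows 56-63 [p,q,r=111]: 11001100  (ones: 4)
Disagreements = 6+6+4+4+6+6+4+4 = 40

40


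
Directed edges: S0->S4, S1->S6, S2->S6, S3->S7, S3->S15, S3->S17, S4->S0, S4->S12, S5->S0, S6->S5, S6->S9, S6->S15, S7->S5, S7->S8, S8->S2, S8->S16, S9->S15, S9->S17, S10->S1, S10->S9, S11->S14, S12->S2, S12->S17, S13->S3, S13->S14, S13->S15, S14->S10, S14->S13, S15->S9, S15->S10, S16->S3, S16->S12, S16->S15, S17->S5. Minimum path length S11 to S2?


BFS layer-by-layer from S11:
  dist 0: {S11}
  dist 1: {S14}
  dist 2: {S10, S13}
  dist 3: {S1, S3, S9, S15}
  dist 4: {S6, S7, S17}
  dist 5: {S5, S8}
  dist 6: {S0, S2, S16}
  -> S2 reached at distance 6
Shortest path length = 6

6


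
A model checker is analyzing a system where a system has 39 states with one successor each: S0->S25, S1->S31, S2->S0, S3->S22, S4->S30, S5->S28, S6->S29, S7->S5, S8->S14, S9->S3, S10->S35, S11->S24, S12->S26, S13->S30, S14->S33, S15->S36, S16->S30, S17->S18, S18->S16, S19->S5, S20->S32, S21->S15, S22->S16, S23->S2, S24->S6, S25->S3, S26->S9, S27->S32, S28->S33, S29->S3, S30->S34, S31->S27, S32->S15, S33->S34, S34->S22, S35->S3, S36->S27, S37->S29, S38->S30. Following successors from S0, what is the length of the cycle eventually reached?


Trace from S0 until a state repeats:
  S0 -> S25 -> S3 -> S22 -> S16 -> S30 -> S34 -> S22
S22 first seen at step 3, revisited at step 7.
Cycle length = 7 - 3 = 4

4


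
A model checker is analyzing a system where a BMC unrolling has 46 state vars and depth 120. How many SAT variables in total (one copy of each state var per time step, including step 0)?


BMC unrolls to depth k, creating one copy of each state var for steps 0..k.
Step count = 120 + 1 = 121 (steps 0 through 120)
Vars per step = 46
Total = 46 * 121 = 5566

5566


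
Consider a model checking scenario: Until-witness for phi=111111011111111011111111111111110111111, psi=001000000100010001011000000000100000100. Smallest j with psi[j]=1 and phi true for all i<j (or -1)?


(phi U psi) at 0: need smallest j with psi[j]=1 and phi[i]=1 for all i in [0,j).
Scan from step 0:
  step 0: phi=1, psi=0 -> continue
  step 1: phi=1, psi=0 -> continue
  step 2: psi=1 and phi held for [0,2) -> witness found
Witness step = 2

2


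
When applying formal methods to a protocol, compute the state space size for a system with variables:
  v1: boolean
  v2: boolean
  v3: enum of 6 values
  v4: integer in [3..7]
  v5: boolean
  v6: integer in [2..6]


State space = product of domain sizes of all variables.
Domain sizes:
  v1 (boolean): 2
  v2 (boolean): 2
  v3 (enum of 6 values): 6
  v4 (integer in [3..7]): 5
  v5 (boolean): 2
  v6 (integer in [2..6]): 5
Product = 2 * 2 * 6 * 5 * 2 * 5 = 1200

1200


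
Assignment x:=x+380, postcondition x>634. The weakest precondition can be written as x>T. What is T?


Formula: wp(x:=E, P) = P[E/x] (substitute E for x in postcondition)
Step 1: Postcondition: x>634
Step 2: Substitute x+380 for x: x+380>634
Step 3: Solve for x: x > 634-380 = 254

254


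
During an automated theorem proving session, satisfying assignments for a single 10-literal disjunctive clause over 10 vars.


Step 1: Total=2^10=1024
Step 2: Unsat when all 10 false: 2^0=1
Step 3: Sat=1024-1=1023

1023


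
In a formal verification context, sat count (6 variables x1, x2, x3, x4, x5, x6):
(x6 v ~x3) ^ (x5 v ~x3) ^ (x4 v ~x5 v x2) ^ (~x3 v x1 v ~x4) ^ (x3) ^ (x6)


CNF with 6 clauses over 6 vars (64 assignments).
An assignment satisfies CNF iff every clause has >=1 true literal.
Check each row (bits = x1,x2,x3,x4,x5,x6; clause T/F shown):
  row 0 [000000]: clauses=TTTTFF -> 0
  row 1 [000001]: clauses=TTTTFT -> 0
  row 2 [000010]: clauses=TTFTFF -> 0
  row 3 [000011]: clauses=TTFTFT -> 0
  row 4 [000100]: clauses=TTTTFF -> 0
  (every remaining row is evaluated the same way; all 64 results are listed next)
Full result column, 8 rows per line (x1,x2,x3 fixed per line; x4,x5,x6 runs 000..111 left to right):
  rows 0-7 [x1,x2,x3=000]: 00000000  (ones: 0)
  rows 8-15 [x1,x2,x3=001]: 00000000  (ones: 0)
  rows 16-23 [x1,x2,x3=010]: 00000000  (ones: 0)
  rows 24-31 [x1,x2,x3=011]: 00010000  (ones: 1)
  rows 32-39 [x1,x2,x3=100]: 00000000  (ones: 0)
  rows 40-47 [x1,x2,x3=101]: 00000001  (ones: 1)
  rows 48-55 [x1,x2,x3=110]: 00000000  (ones: 0)
  rows 56-63 [x1,x2,x3=111]: 00010001  (ones: 2)
Satisfying assignments = 0+0+0+1+0+1+0+2 = 4

4


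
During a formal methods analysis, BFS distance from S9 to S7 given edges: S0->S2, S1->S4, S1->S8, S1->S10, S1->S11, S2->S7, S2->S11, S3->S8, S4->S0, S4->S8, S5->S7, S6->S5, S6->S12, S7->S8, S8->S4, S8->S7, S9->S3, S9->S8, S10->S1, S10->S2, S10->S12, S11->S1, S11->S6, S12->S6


BFS layer-by-layer from S9:
  dist 0: {S9}
  dist 1: {S3, S8}
  dist 2: {S4, S7}
  -> S7 reached at distance 2
Shortest path length = 2

2


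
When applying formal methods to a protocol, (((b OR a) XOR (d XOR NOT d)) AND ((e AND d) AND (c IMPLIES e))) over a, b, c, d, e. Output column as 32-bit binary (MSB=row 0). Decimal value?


Formula: (((b OR a) XOR (d XOR NOT d)) AND ((e AND d) AND (c IMPLIES e))) over a, b, c, d, e (32 rows)
Evaluate each row (bits = a,b,c,d,e, MSB first):
  row 0 [00000]: (((0 OR 0) XOR (0 XOR NOT 0)) AND ((0 AND 0) AND (0 IMPLIES 0))) -> 0
  row 1 [00001]: (((0 OR 0) XOR (0 XOR NOT 0)) AND ((1 AND 0) AND (0 IMPLIES 1))) -> 0
  row 2 [00010]: (((0 OR 0) XOR (1 XOR NOT 1)) AND ((0 AND 1) AND (0 IMPLIES 0))) -> 0
  row 3 [00011]: (((0 OR 0) XOR (1 XOR NOT 1)) AND ((1 AND 1) AND (0 IMPLIES 1))) -> 1
  row 4 [00100]: (((0 OR 0) XOR (0 XOR NOT 0)) AND ((0 AND 0) AND (1 IMPLIES 0))) -> 0
  row 5 [00101]: (((0 OR 0) XOR (0 XOR NOT 0)) AND ((1 AND 0) AND (1 IMPLIES 1))) -> 0
  row 6 [00110]: (((0 OR 0) XOR (1 XOR NOT 1)) AND ((0 AND 1) AND (1 IMPLIES 0))) -> 0
  row 7 [00111]: (((0 OR 0) XOR (1 XOR NOT 1)) AND ((1 AND 1) AND (1 IMPLIES 1))) -> 1
  row 8 [01000]: (((1 OR 0) XOR (0 XOR NOT 0)) AND ((0 AND 0) AND (0 IMPLIES 0))) -> 0
  row 9 [01001]: (((1 OR 0) XOR (0 XOR NOT 0)) AND ((1 AND 0) AND (0 IMPLIES 1))) -> 0
  row 10 [01010]: (((1 OR 0) XOR (1 XOR NOT 1)) AND ((0 AND 1) AND (0 IMPLIES 0))) -> 0
  row 11 [01011]: (((1 OR 0) XOR (1 XOR NOT 1)) AND ((1 AND 1) AND (0 IMPLIES 1))) -> 0
  row 12 [01100]: (((1 OR 0) XOR (0 XOR NOT 0)) AND ((0 AND 0) AND (1 IMPLIES 0))) -> 0
  row 13 [01101]: (((1 OR 0) XOR (0 XOR NOT 0)) AND ((1 AND 0) AND (1 IMPLIES 1))) -> 0
  row 14 [01110]: (((1 OR 0) XOR (1 XOR NOT 1)) AND ((0 AND 1) AND (1 IMPLIES 0))) -> 0
  row 15 [01111]: (((1 OR 0) XOR (1 XOR NOT 1)) AND ((1 AND 1) AND (1 IMPLIES 1))) -> 0
  row 16 [10000]: (((0 OR 1) XOR (0 XOR NOT 0)) AND ((0 AND 0) AND (0 IMPLIES 0))) -> 0
  row 17 [10001]: (((0 OR 1) XOR (0 XOR NOT 0)) AND ((1 AND 0) AND (0 IMPLIES 1))) -> 0
  row 18 [10010]: (((0 OR 1) XOR (1 XOR NOT 1)) AND ((0 AND 1) AND (0 IMPLIES 0))) -> 0
  row 19 [10011]: (((0 OR 1) XOR (1 XOR NOT 1)) AND ((1 AND 1) AND (0 IMPLIES 1))) -> 0
  row 20 [10100]: (((0 OR 1) XOR (0 XOR NOT 0)) AND ((0 AND 0) AND (1 IMPLIES 0))) -> 0
  row 21 [10101]: (((0 OR 1) XOR (0 XOR NOT 0)) AND ((1 AND 0) AND (1 IMPLIES 1))) -> 0
  row 22 [10110]: (((0 OR 1) XOR (1 XOR NOT 1)) AND ((0 AND 1) AND (1 IMPLIES 0))) -> 0
  row 23 [10111]: (((0 OR 1) XOR (1 XOR NOT 1)) AND ((1 AND 1) AND (1 IMPLIES 1))) -> 0
  row 24 [11000]: (((1 OR 1) XOR (0 XOR NOT 0)) AND ((0 AND 0) AND (0 IMPLIES 0))) -> 0
  row 25 [11001]: (((1 OR 1) XOR (0 XOR NOT 0)) AND ((1 AND 0) AND (0 IMPLIES 1))) -> 0
  row 26 [11010]: (((1 OR 1) XOR (1 XOR NOT 1)) AND ((0 AND 1) AND (0 IMPLIES 0))) -> 0
  row 27 [11011]: (((1 OR 1) XOR (1 XOR NOT 1)) AND ((1 AND 1) AND (0 IMPLIES 1))) -> 0
  row 28 [11100]: (((1 OR 1) XOR (0 XOR NOT 0)) AND ((0 AND 0) AND (1 IMPLIES 0))) -> 0
  row 29 [11101]: (((1 OR 1) XOR (0 XOR NOT 0)) AND ((1 AND 0) AND (1 IMPLIES 1))) -> 0
  row 30 [11110]: (((1 OR 1) XOR (1 XOR NOT 1)) AND ((0 AND 1) AND (1 IMPLIES 0))) -> 0
  row 31 [11111]: (((1 OR 1) XOR (1 XOR NOT 1)) AND ((1 AND 1) AND (1 IMPLIES 1))) -> 0
Full result column, 4 rows per line (a,b,c fixed per line; d,e runs 00..11 left to right):
  rows 0-3 [a,b,c=000]: 0001  = hex 1
  rows 4-7 [a,b,c=001]: 0001  = hex 1
  rows 8-11 [a,b,c=010]: 0000  = hex 0
  rows 12-15 [a,b,c=011]: 0000  = hex 0
  rows 16-19 [a,b,c=100]: 0000  = hex 0
  rows 20-23 [a,b,c=101]: 0000  = hex 0
  rows 24-27 [a,b,c=110]: 0000  = hex 0
  rows 28-31 [a,b,c=111]: 0000  = hex 0
Output column (row 0 .. row 31) = 00010001000000000000000000000000
Output column grouped in 4s = 0001 0001 0000 0000 0000 0000 0000 0000 = 0x11000000
Convert to decimal digit by digit (value = value*16 + digit):
  1 -> 1
  1*16 + 1 = 17
  17*16 + 0 = 272
  272*16 + 0 = 4352
  4352*16 + 0 = 69632
  69632*16 + 0 = 1114112
  1114112*16 + 0 = 17825792
  17825792*16 + 0 = 285212672
Decimal = 285212672

285212672


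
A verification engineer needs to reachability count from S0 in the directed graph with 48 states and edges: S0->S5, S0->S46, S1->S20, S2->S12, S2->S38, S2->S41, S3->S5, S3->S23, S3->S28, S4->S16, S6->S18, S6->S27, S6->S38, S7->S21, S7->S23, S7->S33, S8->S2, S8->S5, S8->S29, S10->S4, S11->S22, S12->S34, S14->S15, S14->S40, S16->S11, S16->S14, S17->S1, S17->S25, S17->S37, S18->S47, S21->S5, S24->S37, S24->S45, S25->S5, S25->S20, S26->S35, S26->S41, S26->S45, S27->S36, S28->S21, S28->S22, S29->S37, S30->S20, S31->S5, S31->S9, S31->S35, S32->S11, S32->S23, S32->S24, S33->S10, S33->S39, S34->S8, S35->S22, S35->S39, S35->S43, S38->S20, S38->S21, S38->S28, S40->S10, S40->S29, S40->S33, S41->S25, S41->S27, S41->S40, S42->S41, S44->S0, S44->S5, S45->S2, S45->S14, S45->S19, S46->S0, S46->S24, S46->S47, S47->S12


BFS from S0:
  layer 0: {S0}
  layer 1: {S5, S46}
  layer 2: {S24, S47}
  layer 3: {S12, S37, S45}
  layer 4: {S2, S14, S19, S34}
  layer 5: {S8, S15, S38, S40, S41}
  layer 6: {S10, S20, S21, S25, S27, S28, S29, S33}
  layer 7: {S4, S22, S36, S39}
  layer 8: {S16}
  layer 9: {S11}
Reachable set: {S0, S2, S4, S5, S8, S10, S11, S12, S14, S15, S16, S19, S20, S21, S22, S24, S25, S27, S28, S29, S33, S34, S36, S37, S38, S39, S40, S41, S45, S46, S47}
Count = 31

31


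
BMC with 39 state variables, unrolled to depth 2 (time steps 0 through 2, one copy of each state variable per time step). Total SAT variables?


BMC unrolls to depth k, creating one copy of each state var for steps 0..k.
Step count = 2 + 1 = 3 (steps 0 through 2)
Vars per step = 39
Total = 39 * 3 = 117

117


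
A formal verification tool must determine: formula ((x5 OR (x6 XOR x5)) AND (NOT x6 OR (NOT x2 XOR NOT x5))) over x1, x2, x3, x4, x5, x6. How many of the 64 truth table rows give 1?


Formula: ((x5 OR (x6 XOR x5)) AND (NOT x6 OR (NOT x2 XOR NOT x5))) over 6 vars (64 rows)
Evaluate each row (x1, x2, x3, x4, x5, x6 as bits, MSB first):
  row 0 [000000]: ((0 OR (0 XOR 0)) AND (NOT 0 OR (NOT 0 XOR NOT 0))) -> 0
  row 1 [000001]: ((0 OR (1 XOR 0)) AND (NOT 1 OR (NOT 0 XOR NOT 0))) -> 0
  row 2 [000010]: ((1 OR (0 XOR 1)) AND (NOT 0 OR (NOT 0 XOR NOT 1))) -> 1
  row 3 [000011]: ((1 OR (1 XOR 1)) AND (NOT 1 OR (NOT 0 XOR NOT 1))) -> 1
  row 4 [000100]: ((0 OR (0 XOR 0)) AND (NOT 0 OR (NOT 0 XOR NOT 0))) -> 0
  (every remaining row is evaluated the same way; all 64 results are listed next)
Full result column, 8 rows per line (x1,x2,x3 fixed per line; x4,x5,x6 runs 000..111 left to right):
  rows 0-7 [x1,x2,x3=000]: 00110011  (ones: 4)
  rows 8-15 [x1,x2,x3=001]: 00110011  (ones: 4)
  rows 16-23 [x1,x2,x3=010]: 01100110  (ones: 4)
  rows 24-31 [x1,x2,x3=011]: 01100110  (ones: 4)
  rows 32-39 [x1,x2,x3=100]: 00110011  (ones: 4)
  rows 40-47 [x1,x2,x3=101]: 00110011  (ones: 4)
  rows 48-55 [x1,x2,x3=110]: 01100110  (ones: 4)
  rows 56-63 [x1,x2,x3=111]: 01100110  (ones: 4)
Count of 1-rows = 4+4+4+4+4+4+4+4 = 32

32


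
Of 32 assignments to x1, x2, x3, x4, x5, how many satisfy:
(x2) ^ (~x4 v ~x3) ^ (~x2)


CNF with 3 clauses over 5 vars (32 assignments).
An assignment satisfies CNF iff every clause has >=1 true literal.
Check each row (bits = x1,x2,x3,x4,x5; clause T/F shown):
  row 0 [00000]: clauses=FTT -> 0
  row 1 [00001]: clauses=FTT -> 0
  row 2 [00010]: clauses=FTT -> 0
  row 3 [00011]: clauses=FTT -> 0
  row 4 [00100]: clauses=FTT -> 0
  row 5 [00101]: clauses=FTT -> 0
  row 6 [00110]: clauses=FFT -> 0
  row 7 [00111]: clauses=FFT -> 0
  row 8 [01000]: clauses=TTF -> 0
  row 9 [01001]: clauses=TTF -> 0
  row 10 [01010]: clauses=TTF -> 0
  row 11 [01011]: clauses=TTF -> 0
  row 12 [01100]: clauses=TTF -> 0
  row 13 [01101]: clauses=TTF -> 0
  row 14 [01110]: clauses=TFF -> 0
  row 15 [01111]: clauses=TFF -> 0
  row 16 [10000]: clauses=FTT -> 0
  row 17 [10001]: clauses=FTT -> 0
  row 18 [10010]: clauses=FTT -> 0
  row 19 [10011]: clauses=FTT -> 0
  row 20 [10100]: clauses=FTT -> 0
  row 21 [10101]: clauses=FTT -> 0
  row 22 [10110]: clauses=FFT -> 0
  row 23 [10111]: clauses=FFT -> 0
  row 24 [11000]: clauses=TTF -> 0
  row 25 [11001]: clauses=TTF -> 0
  row 26 [11010]: clauses=TTF -> 0
  row 27 [11011]: clauses=TTF -> 0
  row 28 [11100]: clauses=TTF -> 0
  row 29 [11101]: clauses=TTF -> 0
  row 30 [11110]: clauses=TFF -> 0
  row 31 [11111]: clauses=TFF -> 0
Full result column, 8 rows per line (x1,x2 fixed per line; x3,x4,x5 runs 000..111 left to right):
  rows 0-7 [x1,x2=00]: 00000000  (ones: 0)
  rows 8-15 [x1,x2=01]: 00000000  (ones: 0)
  rows 16-23 [x1,x2=10]: 00000000  (ones: 0)
  rows 24-31 [x1,x2=11]: 00000000  (ones: 0)
Satisfying assignments = 0+0+0+0 = 0

0


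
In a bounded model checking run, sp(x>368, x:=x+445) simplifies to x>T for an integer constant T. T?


Formula: sp(P, x:=E) = exists old_x. (x = E[old_x/x]) AND P[old_x/x] (old_x is the value of x before the assignment; eliminate old_x by solving x = E[old_x/x] for old_x)
Step 1: Precondition P: x>368, i.e. old_x > 368
Step 2: Assignment gives x = old_x + 445, so old_x = x - 445
Step 3: Substitute into P: x - 445 > 368
Step 4: Simplify: x > 368+445 = 813

813


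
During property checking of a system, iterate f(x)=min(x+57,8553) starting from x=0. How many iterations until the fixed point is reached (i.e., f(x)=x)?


Step 1: x=0, cap=8553, increment=57
Step 2: x grows by 57 each step until capped at 8553; fixed point is x=8553
Step 3: iterations = ceil(8553/57) = 151

151


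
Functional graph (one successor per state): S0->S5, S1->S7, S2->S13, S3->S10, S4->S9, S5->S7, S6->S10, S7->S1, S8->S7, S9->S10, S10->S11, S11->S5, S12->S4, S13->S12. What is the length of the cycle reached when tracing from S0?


Trace from S0 until a state repeats:
  S0 -> S5 -> S7 -> S1 -> S7
S7 first seen at step 2, revisited at step 4.
Cycle length = 4 - 2 = 2

2


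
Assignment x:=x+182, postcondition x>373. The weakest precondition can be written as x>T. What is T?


Formula: wp(x:=E, P) = P[E/x] (substitute E for x in postcondition)
Step 1: Postcondition: x>373
Step 2: Substitute x+182 for x: x+182>373
Step 3: Solve for x: x > 373-182 = 191

191


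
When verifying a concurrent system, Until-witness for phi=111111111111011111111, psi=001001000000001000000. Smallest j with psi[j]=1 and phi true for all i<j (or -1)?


(phi U psi) at 0: need smallest j with psi[j]=1 and phi[i]=1 for all i in [0,j).
Scan from step 0:
  step 0: phi=1, psi=0 -> continue
  step 1: phi=1, psi=0 -> continue
  step 2: psi=1 and phi held for [0,2) -> witness found
Witness step = 2

2


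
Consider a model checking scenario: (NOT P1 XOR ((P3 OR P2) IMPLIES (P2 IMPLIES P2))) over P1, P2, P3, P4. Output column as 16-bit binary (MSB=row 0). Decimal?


Formula: (NOT P1 XOR ((P3 OR P2) IMPLIES (P2 IMPLIES P2))) over P1, P2, P3, P4 (16 rows)
Evaluate each row (bits = P1,P2,P3,P4, MSB first):
  row 0 [0000]: (NOT 0 XOR ((0 OR 0) IMPLIES (0 IMPLIES 0))) -> 0
  row 1 [0001]: (NOT 0 XOR ((0 OR 0) IMPLIES (0 IMPLIES 0))) -> 0
  row 2 [0010]: (NOT 0 XOR ((1 OR 0) IMPLIES (0 IMPLIES 0))) -> 0
  row 3 [0011]: (NOT 0 XOR ((1 OR 0) IMPLIES (0 IMPLIES 0))) -> 0
  row 4 [0100]: (NOT 0 XOR ((0 OR 1) IMPLIES (1 IMPLIES 1))) -> 0
  row 5 [0101]: (NOT 0 XOR ((0 OR 1) IMPLIES (1 IMPLIES 1))) -> 0
  row 6 [0110]: (NOT 0 XOR ((1 OR 1) IMPLIES (1 IMPLIES 1))) -> 0
  row 7 [0111]: (NOT 0 XOR ((1 OR 1) IMPLIES (1 IMPLIES 1))) -> 0
  row 8 [1000]: (NOT 1 XOR ((0 OR 0) IMPLIES (0 IMPLIES 0))) -> 1
  row 9 [1001]: (NOT 1 XOR ((0 OR 0) IMPLIES (0 IMPLIES 0))) -> 1
  row 10 [1010]: (NOT 1 XOR ((1 OR 0) IMPLIES (0 IMPLIES 0))) -> 1
  row 11 [1011]: (NOT 1 XOR ((1 OR 0) IMPLIES (0 IMPLIES 0))) -> 1
  row 12 [1100]: (NOT 1 XOR ((0 OR 1) IMPLIES (1 IMPLIES 1))) -> 1
  row 13 [1101]: (NOT 1 XOR ((0 OR 1) IMPLIES (1 IMPLIES 1))) -> 1
  row 14 [1110]: (NOT 1 XOR ((1 OR 1) IMPLIES (1 IMPLIES 1))) -> 1
  row 15 [1111]: (NOT 1 XOR ((1 OR 1) IMPLIES (1 IMPLIES 1))) -> 1
Full result column, 4 rows per line (P1,P2 fixed per line; P3,P4 runs 00..11 left to right):
  rows 0-3 [P1,P2=00]: 0000  = hex 0
  rows 4-7 [P1,P2=01]: 0000  = hex 0
  rows 8-11 [P1,P2=10]: 1111  = hex F
  rows 12-15 [P1,P2=11]: 1111  = hex F
Output column (row 0 .. row 15) = 0000000011111111
Output column grouped in 4s = 0000 0000 1111 1111 = 0x00FF
Convert to decimal digit by digit (value = value*16 + digit):
  0 -> 0
  0*16 + 0 = 0
  0*16 + 15 (F) = 15
  15*16 + 15 (F) = 255
Decimal = 255

255


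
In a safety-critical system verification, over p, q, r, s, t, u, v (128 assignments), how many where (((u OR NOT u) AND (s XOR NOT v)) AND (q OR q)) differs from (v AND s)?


F1 = (((u OR NOT u) AND (s XOR NOT v)) AND (q OR q))
F2 = (v AND s)
Evaluate both on each of 128 rows (bits = p,q,r,s,t,u,v):
  row 0 [0000000]: F1=0 F2=0 -> 0
  row 1 [0000001]: F1=0 F2=0 -> 0
  row 2 [0000010]: F1=0 F2=0 -> 0
  row 3 [0000011]: F1=0 F2=0 -> 0
  row 4 [0000100]: F1=0 F2=0 -> 0
  (every remaining row is evaluated the same way; all 128 results are listed next)
Full result column, 8 rows per line (p,q,r,s fixed per line; t,u,v runs 000..111 left to right):
  rows 0-7 [p,q,r,s=0000]: 00000000  (ones: 0)
  rows 8-15 [p,q,r,s=0001]: 01010101  (ones: 4)
  rows 16-23 [p,q,r,s=0010]: 00000000  (ones: 0)
  rows 24-31 [p,q,r,s=0011]: 01010101  (ones: 4)
  rows 32-39 [p,q,r,s=0100]: 10101010  (ones: 4)
  rows 40-47 [p,q,r,s=0101]: 00000000  (ones: 0)
  rows 48-55 [p,q,r,s=0110]: 10101010  (ones: 4)
  rows 56-63 [p,q,r,s=0111]: 00000000  (ones: 0)
  rows 64-71 [p,q,r,s=1000]: 00000000  (ones: 0)
  rows 72-79 [p,q,r,s=1001]: 01010101  (ones: 4)
  rows 80-87 [p,q,r,s=1010]: 00000000  (ones: 0)
  rows 88-95 [p,q,r,s=1011]: 01010101  (ones: 4)
  rows 96-103 [p,q,r,s=1100]: 10101010  (ones: 4)
  rows 104-111 [p,q,r,s=1101]: 00000000  (ones: 0)
  rows 112-119 [p,q,r,s=1110]: 10101010  (ones: 4)
  rows 120-127 [p,q,r,s=1111]: 00000000  (ones: 0)
Disagreements = 0+4+0+4+4+0+4+0+0+4+0+4+4+0+4+0 = 32

32


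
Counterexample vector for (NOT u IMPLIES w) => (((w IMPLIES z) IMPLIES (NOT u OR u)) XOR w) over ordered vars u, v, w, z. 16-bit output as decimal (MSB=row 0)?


F1 = (NOT u IMPLIES w)
F2 = (((w IMPLIES z) IMPLIES (NOT u OR u)) XOR w)
Counterexample to F1=>F2 is where F1=1 and F2=0.
Evaluate each row (bits = u,v,w,z, MSB first):
  row 0 [0000]: F1=0 F2=1 -> F1&~F2 -> 0
  row 1 [0001]: F1=0 F2=1 -> F1&~F2 -> 0
  row 2 [0010]: F1=1 F2=0 -> F1&~F2 -> 1
  row 3 [0011]: F1=1 F2=0 -> F1&~F2 -> 1
  row 4 [0100]: F1=0 F2=1 -> F1&~F2 -> 0
  row 5 [0101]: F1=0 F2=1 -> F1&~F2 -> 0
  row 6 [0110]: F1=1 F2=0 -> F1&~F2 -> 1
  row 7 [0111]: F1=1 F2=0 -> F1&~F2 -> 1
  row 8 [1000]: F1=1 F2=1 -> F1&~F2 -> 0
  row 9 [1001]: F1=1 F2=1 -> F1&~F2 -> 0
  row 10 [1010]: F1=1 F2=0 -> F1&~F2 -> 1
  row 11 [1011]: F1=1 F2=0 -> F1&~F2 -> 1
  row 12 [1100]: F1=1 F2=1 -> F1&~F2 -> 0
  row 13 [1101]: F1=1 F2=1 -> F1&~F2 -> 0
  row 14 [1110]: F1=1 F2=0 -> F1&~F2 -> 1
  row 15 [1111]: F1=1 F2=0 -> F1&~F2 -> 1
Full result column, 4 rows per line (u,v fixed per line; w,z runs 00..11 left to right):
  rows 0-3 [u,v=00]: 0011  = hex 3
  rows 4-7 [u,v=01]: 0011  = hex 3
  rows 8-11 [u,v=10]: 0011  = hex 3
  rows 12-15 [u,v=11]: 0011  = hex 3
Counterexample vector (row 0 .. row 15) = 0011001100110011
Output column grouped in 4s = 0011 0011 0011 0011 = 0x3333
Convert to decimal digit by digit (value = value*16 + digit):
  3 -> 3
  3*16 + 3 = 51
  51*16 + 3 = 819
  819*16 + 3 = 13107
Decimal = 13107

13107


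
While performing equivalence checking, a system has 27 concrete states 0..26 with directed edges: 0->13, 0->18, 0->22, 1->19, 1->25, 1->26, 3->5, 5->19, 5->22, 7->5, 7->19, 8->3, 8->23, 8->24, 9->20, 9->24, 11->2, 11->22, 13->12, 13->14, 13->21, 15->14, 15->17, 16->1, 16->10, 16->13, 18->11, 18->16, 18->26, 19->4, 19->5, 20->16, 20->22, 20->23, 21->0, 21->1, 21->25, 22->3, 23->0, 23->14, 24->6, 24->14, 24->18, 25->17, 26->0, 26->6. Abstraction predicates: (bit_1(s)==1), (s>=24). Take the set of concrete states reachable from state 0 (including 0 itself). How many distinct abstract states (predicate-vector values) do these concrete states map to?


BFS from 0:
Concrete reachable: {0, 1, 2, 3, 4, 5, 6, 10, 11, 12, 13, 14, 16, 17, 18, 19, 21, 22, 25, 26}
Abstract via predicates (bit_1(s)==1), (s>=24):
  (0,0) <- {0, 1, 4, 5, 12, 13, 16, 17, 21}
  (0,1) <- {25}
  (1,0) <- {2, 3, 6, 10, 11, 14, 18, 19, 22}
  (1,1) <- {26}
Distinct abstract states = 4

4


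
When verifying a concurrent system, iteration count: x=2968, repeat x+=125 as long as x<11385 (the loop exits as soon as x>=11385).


Step 1: x goes from 2968 toward 11385 by 125; the body runs while x<11385, so iterations = ceil((bound-start)/step)
Step 2: Distance=8417
Step 3: ceil(8417/125)=68

68


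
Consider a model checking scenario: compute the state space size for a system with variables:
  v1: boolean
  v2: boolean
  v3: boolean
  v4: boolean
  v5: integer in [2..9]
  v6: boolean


State space = product of domain sizes of all variables.
Domain sizes:
  v1 (boolean): 2
  v2 (boolean): 2
  v3 (boolean): 2
  v4 (boolean): 2
  v5 (integer in [2..9]): 8
  v6 (boolean): 2
Product = 2 * 2 * 2 * 2 * 8 * 2 = 256

256


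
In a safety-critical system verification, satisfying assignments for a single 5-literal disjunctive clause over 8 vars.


Step 1: Total=2^8=256
Step 2: Unsat when all 5 false: 2^3=8
Step 3: Sat=256-8=248

248


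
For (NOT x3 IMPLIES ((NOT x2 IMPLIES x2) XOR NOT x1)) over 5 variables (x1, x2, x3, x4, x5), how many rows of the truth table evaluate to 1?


Formula: (NOT x3 IMPLIES ((NOT x2 IMPLIES x2) XOR NOT x1)) over 5 vars (32 rows)
Evaluate each row (x1, x2, x3, x4, x5 as bits, MSB first):
  row 0 [00000]: (NOT 0 IMPLIES ((NOT 0 IMPLIES 0) XOR NOT 0)) -> 1
  row 1 [00001]: (NOT 0 IMPLIES ((NOT 0 IMPLIES 0) XOR NOT 0)) -> 1
  row 2 [00010]: (NOT 0 IMPLIES ((NOT 0 IMPLIES 0) XOR NOT 0)) -> 1
  row 3 [00011]: (NOT 0 IMPLIES ((NOT 0 IMPLIES 0) XOR NOT 0)) -> 1
  row 4 [00100]: (NOT 1 IMPLIES ((NOT 0 IMPLIES 0) XOR NOT 0)) -> 1
  row 5 [00101]: (NOT 1 IMPLIES ((NOT 0 IMPLIES 0) XOR NOT 0)) -> 1
  row 6 [00110]: (NOT 1 IMPLIES ((NOT 0 IMPLIES 0) XOR NOT 0)) -> 1
  row 7 [00111]: (NOT 1 IMPLIES ((NOT 0 IMPLIES 0) XOR NOT 0)) -> 1
  row 8 [01000]: (NOT 0 IMPLIES ((NOT 1 IMPLIES 1) XOR NOT 0)) -> 0
  row 9 [01001]: (NOT 0 IMPLIES ((NOT 1 IMPLIES 1) XOR NOT 0)) -> 0
  row 10 [01010]: (NOT 0 IMPLIES ((NOT 1 IMPLIES 1) XOR NOT 0)) -> 0
  row 11 [01011]: (NOT 0 IMPLIES ((NOT 1 IMPLIES 1) XOR NOT 0)) -> 0
  row 12 [01100]: (NOT 1 IMPLIES ((NOT 1 IMPLIES 1) XOR NOT 0)) -> 1
  row 13 [01101]: (NOT 1 IMPLIES ((NOT 1 IMPLIES 1) XOR NOT 0)) -> 1
  row 14 [01110]: (NOT 1 IMPLIES ((NOT 1 IMPLIES 1) XOR NOT 0)) -> 1
  row 15 [01111]: (NOT 1 IMPLIES ((NOT 1 IMPLIES 1) XOR NOT 0)) -> 1
  row 16 [10000]: (NOT 0 IMPLIES ((NOT 0 IMPLIES 0) XOR NOT 1)) -> 0
  row 17 [10001]: (NOT 0 IMPLIES ((NOT 0 IMPLIES 0) XOR NOT 1)) -> 0
  row 18 [10010]: (NOT 0 IMPLIES ((NOT 0 IMPLIES 0) XOR NOT 1)) -> 0
  row 19 [10011]: (NOT 0 IMPLIES ((NOT 0 IMPLIES 0) XOR NOT 1)) -> 0
  row 20 [10100]: (NOT 1 IMPLIES ((NOT 0 IMPLIES 0) XOR NOT 1)) -> 1
  row 21 [10101]: (NOT 1 IMPLIES ((NOT 0 IMPLIES 0) XOR NOT 1)) -> 1
  row 22 [10110]: (NOT 1 IMPLIES ((NOT 0 IMPLIES 0) XOR NOT 1)) -> 1
  row 23 [10111]: (NOT 1 IMPLIES ((NOT 0 IMPLIES 0) XOR NOT 1)) -> 1
  row 24 [11000]: (NOT 0 IMPLIES ((NOT 1 IMPLIES 1) XOR NOT 1)) -> 1
  row 25 [11001]: (NOT 0 IMPLIES ((NOT 1 IMPLIES 1) XOR NOT 1)) -> 1
  row 26 [11010]: (NOT 0 IMPLIES ((NOT 1 IMPLIES 1) XOR NOT 1)) -> 1
  row 27 [11011]: (NOT 0 IMPLIES ((NOT 1 IMPLIES 1) XOR NOT 1)) -> 1
  row 28 [11100]: (NOT 1 IMPLIES ((NOT 1 IMPLIES 1) XOR NOT 1)) -> 1
  row 29 [11101]: (NOT 1 IMPLIES ((NOT 1 IMPLIES 1) XOR NOT 1)) -> 1
  row 30 [11110]: (NOT 1 IMPLIES ((NOT 1 IMPLIES 1) XOR NOT 1)) -> 1
  row 31 [11111]: (NOT 1 IMPLIES ((NOT 1 IMPLIES 1) XOR NOT 1)) -> 1
Full result column, 8 rows per line (x1,x2 fixed per line; x3,x4,x5 runs 000..111 left to right):
  rows 0-7 [x1,x2=00]: 11111111  (ones: 8)
  rows 8-15 [x1,x2=01]: 00001111  (ones: 4)
  rows 16-23 [x1,x2=10]: 00001111  (ones: 4)
  rows 24-31 [x1,x2=11]: 11111111  (ones: 8)
Count of 1-rows = 8+4+4+8 = 24

24


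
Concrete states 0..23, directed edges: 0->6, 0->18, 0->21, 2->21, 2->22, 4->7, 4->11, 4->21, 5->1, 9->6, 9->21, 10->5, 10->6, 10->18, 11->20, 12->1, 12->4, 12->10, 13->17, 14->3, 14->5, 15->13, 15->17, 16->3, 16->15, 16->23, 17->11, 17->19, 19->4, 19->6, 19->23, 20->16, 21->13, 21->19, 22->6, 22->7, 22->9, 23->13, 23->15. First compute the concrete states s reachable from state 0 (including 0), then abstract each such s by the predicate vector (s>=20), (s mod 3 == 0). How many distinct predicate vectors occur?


BFS from 0:
Concrete reachable: {0, 3, 4, 6, 7, 11, 13, 15, 16, 17, 18, 19, 20, 21, 23}
Abstract via predicates (s>=20), (s mod 3 == 0):
  (0,0) <- {4, 7, 11, 13, 16, 17, 19}
  (0,1) <- {0, 3, 6, 15, 18}
  (1,0) <- {20, 23}
  (1,1) <- {21}
Distinct abstract states = 4

4


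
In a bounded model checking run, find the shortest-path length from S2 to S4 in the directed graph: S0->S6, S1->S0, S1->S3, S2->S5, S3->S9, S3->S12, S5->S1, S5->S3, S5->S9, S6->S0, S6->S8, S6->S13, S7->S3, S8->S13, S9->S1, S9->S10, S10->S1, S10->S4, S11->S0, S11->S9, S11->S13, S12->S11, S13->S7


BFS layer-by-layer from S2:
  dist 0: {S2}
  dist 1: {S5}
  dist 2: {S1, S3, S9}
  dist 3: {S0, S10, S12}
  dist 4: {S4, S6, S11}
  -> S4 reached at distance 4
Shortest path length = 4

4


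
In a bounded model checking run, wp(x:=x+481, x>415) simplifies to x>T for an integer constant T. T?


Formula: wp(x:=E, P) = P[E/x] (substitute E for x in postcondition)
Step 1: Postcondition: x>415
Step 2: Substitute x+481 for x: x+481>415
Step 3: Solve for x: x > 415-481 = -66

-66


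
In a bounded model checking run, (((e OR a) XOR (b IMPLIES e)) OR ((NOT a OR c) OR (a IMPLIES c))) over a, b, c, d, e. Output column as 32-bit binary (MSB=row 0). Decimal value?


Formula: (((e OR a) XOR (b IMPLIES e)) OR ((NOT a OR c) OR (a IMPLIES c))) over a, b, c, d, e (32 rows)
Evaluate each row (bits = a,b,c,d,e, MSB first):
  row 0 [00000]: (((0 OR 0) XOR (0 IMPLIES 0)) OR ((NOT 0 OR 0) OR (0 IMPLIES 0))) -> 1
  row 1 [00001]: (((1 OR 0) XOR (0 IMPLIES 1)) OR ((NOT 0 OR 0) OR (0 IMPLIES 0))) -> 1
  row 2 [00010]: (((0 OR 0) XOR (0 IMPLIES 0)) OR ((NOT 0 OR 0) OR (0 IMPLIES 0))) -> 1
  row 3 [00011]: (((1 OR 0) XOR (0 IMPLIES 1)) OR ((NOT 0 OR 0) OR (0 IMPLIES 0))) -> 1
  row 4 [00100]: (((0 OR 0) XOR (0 IMPLIES 0)) OR ((NOT 0 OR 1) OR (0 IMPLIES 1))) -> 1
  row 5 [00101]: (((1 OR 0) XOR (0 IMPLIES 1)) OR ((NOT 0 OR 1) OR (0 IMPLIES 1))) -> 1
  row 6 [00110]: (((0 OR 0) XOR (0 IMPLIES 0)) OR ((NOT 0 OR 1) OR (0 IMPLIES 1))) -> 1
  row 7 [00111]: (((1 OR 0) XOR (0 IMPLIES 1)) OR ((NOT 0 OR 1) OR (0 IMPLIES 1))) -> 1
  row 8 [01000]: (((0 OR 0) XOR (1 IMPLIES 0)) OR ((NOT 0 OR 0) OR (0 IMPLIES 0))) -> 1
  row 9 [01001]: (((1 OR 0) XOR (1 IMPLIES 1)) OR ((NOT 0 OR 0) OR (0 IMPLIES 0))) -> 1
  row 10 [01010]: (((0 OR 0) XOR (1 IMPLIES 0)) OR ((NOT 0 OR 0) OR (0 IMPLIES 0))) -> 1
  row 11 [01011]: (((1 OR 0) XOR (1 IMPLIES 1)) OR ((NOT 0 OR 0) OR (0 IMPLIES 0))) -> 1
  row 12 [01100]: (((0 OR 0) XOR (1 IMPLIES 0)) OR ((NOT 0 OR 1) OR (0 IMPLIES 1))) -> 1
  row 13 [01101]: (((1 OR 0) XOR (1 IMPLIES 1)) OR ((NOT 0 OR 1) OR (0 IMPLIES 1))) -> 1
  row 14 [01110]: (((0 OR 0) XOR (1 IMPLIES 0)) OR ((NOT 0 OR 1) OR (0 IMPLIES 1))) -> 1
  row 15 [01111]: (((1 OR 0) XOR (1 IMPLIES 1)) OR ((NOT 0 OR 1) OR (0 IMPLIES 1))) -> 1
  row 16 [10000]: (((0 OR 1) XOR (0 IMPLIES 0)) OR ((NOT 1 OR 0) OR (1 IMPLIES 0))) -> 0
  row 17 [10001]: (((1 OR 1) XOR (0 IMPLIES 1)) OR ((NOT 1 OR 0) OR (1 IMPLIES 0))) -> 0
  row 18 [10010]: (((0 OR 1) XOR (0 IMPLIES 0)) OR ((NOT 1 OR 0) OR (1 IMPLIES 0))) -> 0
  row 19 [10011]: (((1 OR 1) XOR (0 IMPLIES 1)) OR ((NOT 1 OR 0) OR (1 IMPLIES 0))) -> 0
  row 20 [10100]: (((0 OR 1) XOR (0 IMPLIES 0)) OR ((NOT 1 OR 1) OR (1 IMPLIES 1))) -> 1
  row 21 [10101]: (((1 OR 1) XOR (0 IMPLIES 1)) OR ((NOT 1 OR 1) OR (1 IMPLIES 1))) -> 1
  row 22 [10110]: (((0 OR 1) XOR (0 IMPLIES 0)) OR ((NOT 1 OR 1) OR (1 IMPLIES 1))) -> 1
  row 23 [10111]: (((1 OR 1) XOR (0 IMPLIES 1)) OR ((NOT 1 OR 1) OR (1 IMPLIES 1))) -> 1
  row 24 [11000]: (((0 OR 1) XOR (1 IMPLIES 0)) OR ((NOT 1 OR 0) OR (1 IMPLIES 0))) -> 1
  row 25 [11001]: (((1 OR 1) XOR (1 IMPLIES 1)) OR ((NOT 1 OR 0) OR (1 IMPLIES 0))) -> 0
  row 26 [11010]: (((0 OR 1) XOR (1 IMPLIES 0)) OR ((NOT 1 OR 0) OR (1 IMPLIES 0))) -> 1
  row 27 [11011]: (((1 OR 1) XOR (1 IMPLIES 1)) OR ((NOT 1 OR 0) OR (1 IMPLIES 0))) -> 0
  row 28 [11100]: (((0 OR 1) XOR (1 IMPLIES 0)) OR ((NOT 1 OR 1) OR (1 IMPLIES 1))) -> 1
  row 29 [11101]: (((1 OR 1) XOR (1 IMPLIES 1)) OR ((NOT 1 OR 1) OR (1 IMPLIES 1))) -> 1
  row 30 [11110]: (((0 OR 1) XOR (1 IMPLIES 0)) OR ((NOT 1 OR 1) OR (1 IMPLIES 1))) -> 1
  row 31 [11111]: (((1 OR 1) XOR (1 IMPLIES 1)) OR ((NOT 1 OR 1) OR (1 IMPLIES 1))) -> 1
Full result column, 4 rows per line (a,b,c fixed per line; d,e runs 00..11 left to right):
  rows 0-3 [a,b,c=000]: 1111  = hex F
  rows 4-7 [a,b,c=001]: 1111  = hex F
  rows 8-11 [a,b,c=010]: 1111  = hex F
  rows 12-15 [a,b,c=011]: 1111  = hex F
  rows 16-19 [a,b,c=100]: 0000  = hex 0
  rows 20-23 [a,b,c=101]: 1111  = hex F
  rows 24-27 [a,b,c=110]: 1010  = hex A
  rows 28-31 [a,b,c=111]: 1111  = hex F
Output column (row 0 .. row 31) = 11111111111111110000111110101111
Output column grouped in 4s = 1111 1111 1111 1111 0000 1111 1010 1111 = 0xFFFF0FAF
Convert to decimal digit by digit (value = value*16 + digit):
  F -> 15
  15*16 + 15 (F) = 255
  255*16 + 15 (F) = 4095
  4095*16 + 15 (F) = 65535
  65535*16 + 0 = 1048560
  1048560*16 + 15 (F) = 16776975
  16776975*16 + 10 (A) = 268431610
  268431610*16 + 15 (F) = 4294905775
Decimal = 4294905775

4294905775


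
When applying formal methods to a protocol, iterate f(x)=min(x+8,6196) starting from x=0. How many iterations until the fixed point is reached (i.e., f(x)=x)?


Step 1: x=0, cap=6196, increment=8
Step 2: x grows by 8 each step until capped at 6196; fixed point is x=6196
Step 3: iterations = ceil(6196/8) = 775

775


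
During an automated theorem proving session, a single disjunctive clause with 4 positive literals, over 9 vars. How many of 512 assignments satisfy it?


Step 1: Total=2^9=512
Step 2: Unsat when all 4 false: 2^5=32
Step 3: Sat=512-32=480

480


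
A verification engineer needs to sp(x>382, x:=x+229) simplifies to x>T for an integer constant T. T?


Formula: sp(P, x:=E) = exists old_x. (x = E[old_x/x]) AND P[old_x/x] (old_x is the value of x before the assignment; eliminate old_x by solving x = E[old_x/x] for old_x)
Step 1: Precondition P: x>382, i.e. old_x > 382
Step 2: Assignment gives x = old_x + 229, so old_x = x - 229
Step 3: Substitute into P: x - 229 > 382
Step 4: Simplify: x > 382+229 = 611

611


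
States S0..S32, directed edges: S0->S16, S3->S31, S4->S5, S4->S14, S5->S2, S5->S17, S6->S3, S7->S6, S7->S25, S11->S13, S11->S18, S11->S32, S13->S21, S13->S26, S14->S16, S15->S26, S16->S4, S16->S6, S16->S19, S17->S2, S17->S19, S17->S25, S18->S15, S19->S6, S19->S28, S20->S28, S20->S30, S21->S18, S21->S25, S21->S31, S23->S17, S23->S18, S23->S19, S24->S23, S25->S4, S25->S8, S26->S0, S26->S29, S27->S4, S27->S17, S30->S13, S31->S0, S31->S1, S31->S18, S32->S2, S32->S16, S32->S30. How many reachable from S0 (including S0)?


BFS from S0:
  layer 0: {S0}
  layer 1: {S16}
  layer 2: {S4, S6, S19}
  layer 3: {S3, S5, S14, S28}
  layer 4: {S2, S17, S31}
  layer 5: {S1, S18, S25}
  layer 6: {S8, S15}
  layer 7: {S26}
  layer 8: {S29}
Reachable set: {S0, S1, S2, S3, S4, S5, S6, S8, S14, S15, S16, S17, S18, S19, S25, S26, S28, S29, S31}
Count = 19

19


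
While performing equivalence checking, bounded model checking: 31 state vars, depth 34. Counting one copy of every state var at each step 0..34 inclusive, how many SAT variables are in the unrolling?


BMC unrolls to depth k, creating one copy of each state var for steps 0..k.
Step count = 34 + 1 = 35 (steps 0 through 34)
Vars per step = 31
Total = 31 * 35 = 1085

1085


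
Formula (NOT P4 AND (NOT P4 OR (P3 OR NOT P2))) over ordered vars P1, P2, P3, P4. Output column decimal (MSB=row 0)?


Formula: (NOT P4 AND (NOT P4 OR (P3 OR NOT P2))) over P1, P2, P3, P4 (16 rows)
Evaluate each row (bits = P1,P2,P3,P4, MSB first):
  row 0 [0000]: (NOT 0 AND (NOT 0 OR (0 OR NOT 0))) -> 1
  row 1 [0001]: (NOT 1 AND (NOT 1 OR (0 OR NOT 0))) -> 0
  row 2 [0010]: (NOT 0 AND (NOT 0 OR (1 OR NOT 0))) -> 1
  row 3 [0011]: (NOT 1 AND (NOT 1 OR (1 OR NOT 0))) -> 0
  row 4 [0100]: (NOT 0 AND (NOT 0 OR (0 OR NOT 1))) -> 1
  row 5 [0101]: (NOT 1 AND (NOT 1 OR (0 OR NOT 1))) -> 0
  row 6 [0110]: (NOT 0 AND (NOT 0 OR (1 OR NOT 1))) -> 1
  row 7 [0111]: (NOT 1 AND (NOT 1 OR (1 OR NOT 1))) -> 0
  row 8 [1000]: (NOT 0 AND (NOT 0 OR (0 OR NOT 0))) -> 1
  row 9 [1001]: (NOT 1 AND (NOT 1 OR (0 OR NOT 0))) -> 0
  row 10 [1010]: (NOT 0 AND (NOT 0 OR (1 OR NOT 0))) -> 1
  row 11 [1011]: (NOT 1 AND (NOT 1 OR (1 OR NOT 0))) -> 0
  row 12 [1100]: (NOT 0 AND (NOT 0 OR (0 OR NOT 1))) -> 1
  row 13 [1101]: (NOT 1 AND (NOT 1 OR (0 OR NOT 1))) -> 0
  row 14 [1110]: (NOT 0 AND (NOT 0 OR (1 OR NOT 1))) -> 1
  row 15 [1111]: (NOT 1 AND (NOT 1 OR (1 OR NOT 1))) -> 0
Full result column, 4 rows per line (P1,P2 fixed per line; P3,P4 runs 00..11 left to right):
  rows 0-3 [P1,P2=00]: 1010  = hex A
  rows 4-7 [P1,P2=01]: 1010  = hex A
  rows 8-11 [P1,P2=10]: 1010  = hex A
  rows 12-15 [P1,P2=11]: 1010  = hex A
Output column (row 0 .. row 15) = 1010101010101010
Output column grouped in 4s = 1010 1010 1010 1010 = 0xAAAA
Convert to decimal digit by digit (value = value*16 + digit):
  A -> 10
  10*16 + 10 (A) = 170
  170*16 + 10 (A) = 2730
  2730*16 + 10 (A) = 43690
Decimal = 43690

43690
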